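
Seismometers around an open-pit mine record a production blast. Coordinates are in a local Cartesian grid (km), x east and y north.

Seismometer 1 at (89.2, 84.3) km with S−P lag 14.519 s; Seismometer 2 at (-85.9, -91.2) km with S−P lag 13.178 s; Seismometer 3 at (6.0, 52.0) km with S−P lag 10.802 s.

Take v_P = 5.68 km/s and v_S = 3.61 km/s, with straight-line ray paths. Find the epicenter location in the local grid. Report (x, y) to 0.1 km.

(38.0, -50.1)

Distance from S−P lag: d = Δt · v_P v_S / (v_P − v_S) = Δt · (5.68·3.61)/(5.68−3.61) ≈ 9.9057·Δt.
So d_Seismometer 1 = 143.82, d_Seismometer 2 = 130.54, d_Seismometer 3 = 107.00 km.
Circle about each station: (x − 89.2)² + (y − 84.3)² = 143.82²; (x + 85.9)² + (y + 91.2)² = 130.54²; (x − 6.0)² + (y − 52.0)² = 107.00².
Subtracting the Seismometer 1 equation from the Seismometer 2 and Seismometer 3 equations removes the quadratic terms:
-350.2 x − 351.0 y = 4276.62
-166.4 x − 64.6 y = -3087.94
Solving the 2×2 system: x ≈ 38.0, y ≈ -50.1 km.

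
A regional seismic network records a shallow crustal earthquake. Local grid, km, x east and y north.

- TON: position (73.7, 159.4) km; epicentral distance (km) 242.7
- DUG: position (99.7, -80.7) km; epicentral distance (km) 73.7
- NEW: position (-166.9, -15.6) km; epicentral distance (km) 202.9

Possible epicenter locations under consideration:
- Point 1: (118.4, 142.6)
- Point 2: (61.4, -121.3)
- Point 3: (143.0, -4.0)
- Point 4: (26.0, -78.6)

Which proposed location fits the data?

Point 4

For each candidate, compare |candidate − station| to the reported distance:
Point 1: residuals TON 194.9, DUG 150.4, NEW 123.3 → max 194.9 km
Point 2: residuals TON 38.3, DUG 17.9, NEW 48.7 → max 48.7 km
Point 3: residuals TON 65.2, DUG 14.4, NEW 107.2 → max 107.2 km
Point 4: residuals TON 0.0, DUG 0.0, NEW 0.0 → max 0.0 km
Only Point 4 has all residuals ≈ 0.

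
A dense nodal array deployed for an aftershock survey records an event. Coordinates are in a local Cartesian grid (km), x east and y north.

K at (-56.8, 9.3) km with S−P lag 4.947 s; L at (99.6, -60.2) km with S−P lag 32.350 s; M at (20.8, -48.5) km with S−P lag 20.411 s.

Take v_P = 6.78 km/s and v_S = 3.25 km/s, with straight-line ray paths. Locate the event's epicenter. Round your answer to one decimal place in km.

Distance from S−P lag: d = Δt · v_P v_S / (v_P − v_S) = Δt · (6.78·3.25)/(6.78−3.25) ≈ 6.2422·Δt.
So d_K = 30.88, d_L = 201.94, d_M = 127.41 km.
Circle about each station: (x + 56.8)² + (y − 9.3)² = 30.88²; (x − 99.6)² + (y + 60.2)² = 201.94²; (x − 20.8)² + (y + 48.5)² = 127.41².
Subtracting pairs of circle equations eliminates x²+y² and gives linear equations (the radical axes):
312.8 x − 139.0 y = -29594.72
155.2 x − 115.6 y = -15807.57
Solving the 2×2 system: x ≈ -83.9, y ≈ 24.1 km.

(-83.9, 24.1)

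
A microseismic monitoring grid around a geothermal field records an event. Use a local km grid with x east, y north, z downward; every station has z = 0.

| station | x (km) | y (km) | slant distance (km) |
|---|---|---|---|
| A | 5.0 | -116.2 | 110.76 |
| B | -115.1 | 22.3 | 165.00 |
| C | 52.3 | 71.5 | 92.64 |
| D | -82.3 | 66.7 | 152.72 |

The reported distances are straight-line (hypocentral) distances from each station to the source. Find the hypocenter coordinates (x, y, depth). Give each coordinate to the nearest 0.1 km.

Each station gives a sphere (x−x_i)² + (y−y_i)² + z² = d_i² (stations at z=0).
Subtracting the A sphere from B and C: z² cancels, leaving linear equations in x and y:
-240.2 x + 277.0 y = -14739.36
94.6 x + 375.4 y = -1994.29
Solving: x ≈ 42.799, y ≈ -16.098 km (keep extra digits for the depth step; rounded: 42.8, -16.1).
Then from the A sphere: z² = 110.76² − (x − 5.0)² − (y + 116.2)² with x = 42.799, y = -16.098, so z ≈ 28.611 ≈ 28.6 km.

x ≈ 42.8 km, y ≈ -16.1 km, depth ≈ 28.6 km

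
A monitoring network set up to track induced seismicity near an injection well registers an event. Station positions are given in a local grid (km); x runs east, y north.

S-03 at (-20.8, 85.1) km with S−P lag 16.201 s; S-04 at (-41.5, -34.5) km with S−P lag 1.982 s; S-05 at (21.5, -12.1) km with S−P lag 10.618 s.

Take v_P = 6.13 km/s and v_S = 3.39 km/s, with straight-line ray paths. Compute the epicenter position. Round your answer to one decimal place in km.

Distance from S−P lag: d = Δt · v_P v_S / (v_P − v_S) = Δt · (6.13·3.39)/(6.13−3.39) ≈ 7.5842·Δt.
So d_S-03 = 122.87, d_S-04 = 15.03, d_S-05 = 80.53 km.
Circle about each station: (x + 20.8)² + (y − 85.1)² = 122.87²; (x + 41.5)² + (y + 34.5)² = 15.03²; (x − 21.5)² + (y + 12.1)² = 80.53².
Subtracting pairs of circle equations eliminates x²+y² and gives linear equations (the radical axes):
-41.4 x − 239.2 y = 10108.99
84.6 x − 194.4 y = 1545.97
Solving the 2×2 system: x ≈ -56.4, y ≈ -32.5 km.

x ≈ -56.4 km, y ≈ -32.5 km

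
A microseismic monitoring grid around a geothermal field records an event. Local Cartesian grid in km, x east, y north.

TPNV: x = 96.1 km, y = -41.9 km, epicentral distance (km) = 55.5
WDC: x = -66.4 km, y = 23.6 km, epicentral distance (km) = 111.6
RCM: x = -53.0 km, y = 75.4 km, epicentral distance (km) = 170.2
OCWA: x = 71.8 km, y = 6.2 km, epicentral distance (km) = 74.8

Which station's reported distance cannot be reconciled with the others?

WDC

Solve using three stations at a time. Using TPNV, RCM, OCWA (subtract circle equations pairwise → linear system) gives (x, y) ≈ (45.2, -63.6).
Distances from that point to each station vs reported:
  TPNV: calculated 55.4 vs reported 55.5 → residual 0.1 km
  WDC: calculated 141.6 vs reported 111.6 → residual 30.0 km
  RCM: calculated 170.2 vs reported 170.2 → residual 0.0 km
  OCWA: calculated 74.7 vs reported 74.8 → residual 0.1 km
TPNV, RCM, OCWA are mutually consistent (residuals ≈ 0); WDC is off by 30.0 km.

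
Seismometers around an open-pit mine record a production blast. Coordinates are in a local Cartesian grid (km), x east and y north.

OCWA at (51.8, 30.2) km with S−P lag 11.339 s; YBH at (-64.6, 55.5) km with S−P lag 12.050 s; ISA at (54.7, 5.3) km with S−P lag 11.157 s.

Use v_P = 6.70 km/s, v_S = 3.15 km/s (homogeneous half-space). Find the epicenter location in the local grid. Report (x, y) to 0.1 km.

(-11.6, 7.3)

Distance from S−P lag: d = Δt · v_P v_S / (v_P − v_S) = Δt · (6.70·3.15)/(6.70−3.15) ≈ 5.9451·Δt.
So d_OCWA = 67.41, d_YBH = 71.64, d_ISA = 66.33 km.
Circle about each station: (x − 51.8)² + (y − 30.2)² = 67.41²; (x + 64.6)² + (y − 55.5)² = 71.64²; (x − 54.7)² + (y − 5.3)² = 66.33².
Subtracting pairs of circle equations eliminates x²+y² and gives linear equations (the radical axes):
-232.8 x + 50.6 y = 3069.95
5.8 x − 49.8 y = -430.66
Solving the 2×2 system: x ≈ -11.6, y ≈ 7.3 km.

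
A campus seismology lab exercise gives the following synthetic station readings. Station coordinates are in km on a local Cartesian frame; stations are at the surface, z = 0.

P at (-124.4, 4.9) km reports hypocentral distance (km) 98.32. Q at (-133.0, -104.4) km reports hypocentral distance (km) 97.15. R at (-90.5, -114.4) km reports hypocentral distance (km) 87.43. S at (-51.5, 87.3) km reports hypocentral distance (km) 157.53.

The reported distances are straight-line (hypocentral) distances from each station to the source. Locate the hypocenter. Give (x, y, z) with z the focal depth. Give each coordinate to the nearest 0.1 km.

(-77.8, -54.8, 62.7)

Each station gives a sphere (x−x_i)² + (y−y_i)² + z² = d_i² (stations at z=0).
Subtracting the P sphere from Q and R: z² cancels, leaving linear equations in x and y:
-17.2 x − 218.6 y = 13317.69
67.8 x − 238.6 y = 7801.06
Solving: x ≈ -77.796, y ≈ -54.801 km (keep extra digits for the depth step; rounded: -77.8, -54.8).
Then from the P sphere: z² = 98.32² − (x + 124.4)² − (y − 4.9)² with x = -77.796, y = -54.801, so z ≈ 62.695 ≈ 62.7 km.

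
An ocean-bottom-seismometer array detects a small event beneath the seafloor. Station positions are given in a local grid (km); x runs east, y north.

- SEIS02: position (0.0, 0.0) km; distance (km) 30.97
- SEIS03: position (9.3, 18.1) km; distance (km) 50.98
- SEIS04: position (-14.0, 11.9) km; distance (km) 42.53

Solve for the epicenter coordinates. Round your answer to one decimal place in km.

Circle about each station: x² + y² = 30.97²; (x − 9.3)² + (y − 18.1)² = 50.98²; (x + 14.0)² + (y − 11.9)² = 42.53².
Subtracting the SEIS02 equation from the SEIS03 and SEIS04 equations removes the quadratic terms:
18.6 x + 36.2 y = -1225.72
-28.0 x + 23.8 y = -512.05
Solving the 2×2 system: x ≈ -7.3, y ≈ -30.1 km.

x ≈ -7.3 km, y ≈ -30.1 km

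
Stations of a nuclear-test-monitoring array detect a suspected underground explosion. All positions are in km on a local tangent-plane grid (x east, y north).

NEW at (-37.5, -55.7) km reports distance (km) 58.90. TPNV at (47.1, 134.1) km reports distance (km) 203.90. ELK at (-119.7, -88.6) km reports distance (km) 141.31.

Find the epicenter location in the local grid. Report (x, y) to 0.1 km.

Circle about each station: (x + 37.5)² + (y + 55.7)² = 58.90²; (x − 47.1)² + (y − 134.1)² = 203.90²; (x + 119.7)² + (y + 88.6)² = 141.31².
Subtracting the NEW equation from the TPNV and ELK equations removes the quadratic terms:
169.2 x + 379.6 y = -22413.52
-164.4 x − 65.8 y = 1170.00
Solving the 2×2 system: x ≈ 20.1, y ≈ -68.0 km.
Check against NEW (with the unrounded x, y): √((x + 37.5)²+(y + 55.7)²) = 58.90 ≈ 58.90 km. ✓

x ≈ 20.1 km, y ≈ -68.0 km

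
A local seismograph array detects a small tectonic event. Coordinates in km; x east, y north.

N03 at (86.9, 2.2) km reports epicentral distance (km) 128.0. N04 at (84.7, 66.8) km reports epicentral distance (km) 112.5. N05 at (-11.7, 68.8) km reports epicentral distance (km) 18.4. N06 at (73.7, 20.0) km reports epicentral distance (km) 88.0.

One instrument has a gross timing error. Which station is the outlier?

Solve using three stations at a time. Using N03, N04, N05 (subtract circle equations pairwise → linear system) gives (x, y) ≈ (-27.6, 59.5).
Distances from that point to each station vs reported:
  N03: calculated 128.0 vs reported 128.0 → residual 0.0 km
  N04: calculated 112.5 vs reported 112.5 → residual 0.0 km
  N05: calculated 18.4 vs reported 18.4 → residual 0.0 km
  N06: calculated 108.7 vs reported 88.0 → residual 20.7 km
N03, N04, N05 are mutually consistent (residuals ≈ 0); N06 is off by 20.7 km.

N06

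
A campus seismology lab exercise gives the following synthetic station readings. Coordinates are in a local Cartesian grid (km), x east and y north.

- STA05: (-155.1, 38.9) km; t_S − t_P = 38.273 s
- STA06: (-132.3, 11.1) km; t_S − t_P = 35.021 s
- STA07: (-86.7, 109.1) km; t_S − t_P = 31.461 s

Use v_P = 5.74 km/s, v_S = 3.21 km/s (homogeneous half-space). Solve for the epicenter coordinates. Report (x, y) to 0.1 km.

Distance from S−P lag: d = Δt · v_P v_S / (v_P − v_S) = Δt · (5.74·3.21)/(5.74−3.21) ≈ 7.2828·Δt.
So d_STA05 = 278.73, d_STA06 = 255.05, d_STA07 = 229.12 km.
Circle about each station: (x + 155.1)² + (y − 38.9)² = 278.73²; (x + 132.3)² + (y − 11.1)² = 255.05²; (x + 86.7)² + (y − 109.1)² = 229.12².
Subtracting pairs of circle equations eliminates x²+y² and gives linear equations (the radical axes):
45.6 x − 55.6 y = 4697.19
136.8 x + 140.4 y = 19044.92
Solving the 2×2 system: x ≈ 122.7, y ≈ 16.1 km.
Check against STA05 (with the unrounded x, y): √((x + 155.1)²+(y − 38.9)²) = 278.70 ≈ 278.73 km. ✓

122.7 km east, 16.1 km north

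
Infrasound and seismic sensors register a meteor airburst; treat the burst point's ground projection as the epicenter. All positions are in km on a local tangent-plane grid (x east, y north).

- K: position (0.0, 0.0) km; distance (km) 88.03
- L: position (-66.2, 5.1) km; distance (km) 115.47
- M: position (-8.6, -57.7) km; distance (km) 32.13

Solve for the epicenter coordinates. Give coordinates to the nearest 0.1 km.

x ≈ 2.1 km, y ≈ -88.0 km

Circle about each station: x² + y² = 88.03²; (x + 66.2)² + (y − 5.1)² = 115.47²; (x + 8.6)² + (y + 57.7)² = 32.13².
Subtracting the K equation from the L and M equations removes the quadratic terms:
-132.4 x + 10.2 y = -1175.59
-17.2 x − 115.4 y = 10120.19
Solving the 2×2 system: x ≈ 2.1, y ≈ -88.0 km.
Check against K (with the unrounded x, y): √(x²+y²) = 88.03 ≈ 88.03 km. ✓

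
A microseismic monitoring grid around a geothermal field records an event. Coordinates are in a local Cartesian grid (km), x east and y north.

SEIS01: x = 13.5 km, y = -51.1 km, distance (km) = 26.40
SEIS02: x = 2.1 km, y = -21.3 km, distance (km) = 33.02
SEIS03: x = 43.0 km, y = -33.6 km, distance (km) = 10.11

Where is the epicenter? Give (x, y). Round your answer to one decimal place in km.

32.9 km east, -33.2 km north

Circle about each station: (x − 13.5)² + (y + 51.1)² = 26.40²; (x − 2.1)² + (y + 21.3)² = 33.02²; (x − 43.0)² + (y + 33.6)² = 10.11².
Subtracting pairs of circle equations eliminates x²+y² and gives linear equations (the radical axes):
-22.8 x + 59.6 y = -2728.72
59.0 x + 35.0 y = 779.25
Solving the 2×2 system: x ≈ 32.9, y ≈ -33.2 km.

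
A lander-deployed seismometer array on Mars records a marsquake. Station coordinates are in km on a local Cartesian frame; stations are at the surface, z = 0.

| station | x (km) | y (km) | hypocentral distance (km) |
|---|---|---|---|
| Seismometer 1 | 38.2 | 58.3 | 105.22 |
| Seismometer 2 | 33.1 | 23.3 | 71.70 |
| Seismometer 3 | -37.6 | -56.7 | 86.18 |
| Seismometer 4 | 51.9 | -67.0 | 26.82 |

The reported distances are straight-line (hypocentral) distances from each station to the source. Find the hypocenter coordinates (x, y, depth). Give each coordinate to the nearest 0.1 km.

(46.5, -45.5, 15.1)

Each station gives a sphere (x−x_i)² + (y−y_i)² + z² = d_i² (stations at z=0).
Subtracting the Seismometer 1 sphere from Seismometer 2 and Seismometer 3: z² cancels, leaving linear equations in x and y:
-10.2 x − 70.0 y = 2710.73
-151.6 x − 230.0 y = 3414.78
Solving: x ≈ 46.508, y ≈ -45.502 km (keep extra digits for the depth step; rounded: 46.5, -45.5).
Then from the Seismometer 1 sphere: z² = 105.22² − (x − 38.2)² − (y − 58.3)² with x = 46.508, y = -45.502, so z ≈ 15.079 ≈ 15.1 km.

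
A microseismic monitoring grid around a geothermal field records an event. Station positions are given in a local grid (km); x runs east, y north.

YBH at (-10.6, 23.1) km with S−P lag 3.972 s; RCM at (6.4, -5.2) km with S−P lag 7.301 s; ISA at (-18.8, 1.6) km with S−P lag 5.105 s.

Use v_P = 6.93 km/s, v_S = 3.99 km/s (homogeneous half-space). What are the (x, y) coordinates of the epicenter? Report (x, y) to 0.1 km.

Distance from S−P lag: d = Δt · v_P v_S / (v_P − v_S) = Δt · (6.93·3.99)/(6.93−3.99) ≈ 9.4050·Δt.
So d_YBH = 37.36, d_RCM = 68.67, d_ISA = 48.01 km.
Circle about each station: (x + 10.6)² + (y − 23.1)² = 37.36²; (x − 6.4)² + (y + 5.2)² = 68.67²; (x + 18.8)² + (y − 1.6)² = 48.01².
Subtracting the YBH equation from the RCM and ISA equations removes the quadratic terms:
34.0 x − 56.6 y = -3897.77
-16.4 x − 43.0 y = -1199.16
Solving the 2×2 system: x ≈ -41.7, y ≈ 43.8 km.

x ≈ -41.7 km, y ≈ 43.8 km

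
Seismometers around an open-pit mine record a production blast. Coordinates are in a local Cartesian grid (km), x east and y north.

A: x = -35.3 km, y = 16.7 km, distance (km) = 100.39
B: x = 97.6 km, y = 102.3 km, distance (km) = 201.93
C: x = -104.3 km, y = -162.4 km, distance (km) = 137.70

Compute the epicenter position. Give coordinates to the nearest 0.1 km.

x ≈ 3.0 km, y ≈ -76.1 km

Circle about each station: (x + 35.3)² + (y − 16.7)² = 100.39²; (x − 97.6)² + (y − 102.3)² = 201.93²; (x + 104.3)² + (y + 162.4)² = 137.70².
Subtracting the A equation from the B and C equations removes the quadratic terms:
265.8 x + 171.2 y = -12231.50
-138.0 x − 358.2 y = 26844.13
Solving the 2×2 system: x ≈ 3.0, y ≈ -76.1 km.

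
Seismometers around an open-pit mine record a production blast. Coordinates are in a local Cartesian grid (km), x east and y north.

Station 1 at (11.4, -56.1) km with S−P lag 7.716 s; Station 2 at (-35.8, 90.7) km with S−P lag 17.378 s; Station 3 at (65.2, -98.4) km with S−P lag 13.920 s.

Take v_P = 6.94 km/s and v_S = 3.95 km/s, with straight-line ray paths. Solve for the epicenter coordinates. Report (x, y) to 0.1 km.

-58.5 km east, -67.0 km north

Distance from S−P lag: d = Δt · v_P v_S / (v_P − v_S) = Δt · (6.94·3.95)/(6.94−3.95) ≈ 9.1682·Δt.
So d_Station 1 = 70.74, d_Station 2 = 159.33, d_Station 3 = 127.62 km.
Circle about each station: (x − 11.4)² + (y + 56.1)² = 70.74²; (x + 35.8)² + (y − 90.7)² = 159.33²; (x − 65.2)² + (y + 98.4)² = 127.62².
Subtracting pairs of circle equations eliminates x²+y² and gives linear equations (the radical axes):
-94.4 x + 293.6 y = -14150.94
107.6 x − 84.6 y = -626.29
Solving the 2×2 system: x ≈ -58.5, y ≈ -67.0 km.
Check against Station 1 (with the unrounded x, y): √((x − 11.4)²+(y + 56.1)²) = 70.75 ≈ 70.74 km. ✓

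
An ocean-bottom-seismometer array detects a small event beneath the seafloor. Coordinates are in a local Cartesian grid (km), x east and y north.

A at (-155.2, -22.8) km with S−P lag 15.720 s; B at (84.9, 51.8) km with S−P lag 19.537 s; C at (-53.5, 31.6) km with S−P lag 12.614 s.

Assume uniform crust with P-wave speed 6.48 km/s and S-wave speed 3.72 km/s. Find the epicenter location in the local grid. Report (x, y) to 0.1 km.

Distance from S−P lag: d = Δt · v_P v_S / (v_P − v_S) = Δt · (6.48·3.72)/(6.48−3.72) ≈ 8.7339·Δt.
So d_A = 137.30, d_B = 170.63, d_C = 110.17 km.
Circle about each station: (x + 155.2)² + (y + 22.8)² = 137.30²; (x − 84.9)² + (y − 51.8)² = 170.63²; (x + 53.5)² + (y − 31.6)² = 110.17².
Subtracting the A equation from the B and C equations removes the quadratic terms:
480.2 x + 149.2 y = -24978.94
203.4 x + 108.8 y = -14032.21
Solving the 2×2 system: x ≈ -28.5, y ≈ -75.7 km.

(-28.5, -75.7)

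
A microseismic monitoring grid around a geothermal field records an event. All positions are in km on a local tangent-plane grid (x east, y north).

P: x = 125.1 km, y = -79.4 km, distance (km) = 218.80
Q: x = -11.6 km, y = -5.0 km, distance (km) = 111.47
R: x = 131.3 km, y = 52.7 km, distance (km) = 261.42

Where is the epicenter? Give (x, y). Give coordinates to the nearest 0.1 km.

Circle about each station: (x − 125.1)² + (y + 79.4)² = 218.80²; (x + 11.6)² + (y + 5.0)² = 111.47²; (x − 131.3)² + (y − 52.7)² = 261.42².
Subtracting the P equation from the Q and R equations removes the quadratic terms:
-273.4 x + 148.8 y = 13653.07
12.4 x + 264.2 y = -22404.37
Solving the 2×2 system: x ≈ -93.7, y ≈ -80.4 km.
Check against P (with the unrounded x, y): √((x − 125.1)²+(y + 79.4)²) = 218.80 ≈ 218.80 km. ✓

x ≈ -93.7 km, y ≈ -80.4 km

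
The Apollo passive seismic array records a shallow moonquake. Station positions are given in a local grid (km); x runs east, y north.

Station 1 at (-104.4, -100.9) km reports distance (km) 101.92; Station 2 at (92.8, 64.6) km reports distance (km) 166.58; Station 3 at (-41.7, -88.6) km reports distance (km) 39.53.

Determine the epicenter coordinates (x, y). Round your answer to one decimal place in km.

Circle about each station: (x + 104.4)² + (y + 100.9)² = 101.92²; (x − 92.8)² + (y − 64.6)² = 166.58²; (x + 41.7)² + (y + 88.6)² = 39.53².
Subtracting the Station 1 equation from the Station 2 and Station 3 equations removes the quadratic terms:
394.4 x + 331.0 y = -25656.38
125.4 x + 24.6 y = -2666.25
Solving the 2×2 system: x ≈ -7.9, y ≈ -68.1 km.
Check against Station 1 (with the unrounded x, y): √((x + 104.4)²+(y + 100.9)²) = 101.92 ≈ 101.92 km. ✓

x ≈ -7.9 km, y ≈ -68.1 km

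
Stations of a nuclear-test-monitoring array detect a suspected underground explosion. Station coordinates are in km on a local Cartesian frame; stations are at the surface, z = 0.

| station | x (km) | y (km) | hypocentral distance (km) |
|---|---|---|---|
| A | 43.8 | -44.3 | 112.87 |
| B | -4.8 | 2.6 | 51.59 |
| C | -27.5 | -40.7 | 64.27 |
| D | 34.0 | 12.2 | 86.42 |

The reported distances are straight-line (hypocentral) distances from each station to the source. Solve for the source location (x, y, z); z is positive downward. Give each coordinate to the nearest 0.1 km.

x ≈ -49.3 km, y ≈ 15.3 km, depth ≈ 22.8 km

Each station gives a sphere (x−x_i)² + (y−y_i)² + z² = d_i² (stations at z=0).
Subtracting the A sphere from B and C: z² cancels, leaving linear equations in x and y:
-97.2 x + 93.8 y = 6226.98
-142.6 x + 7.2 y = 7140.81
Solving: x ≈ -49.304, y ≈ 15.295 km (keep extra digits for the depth step; rounded: -49.3, 15.3).
Then from the A sphere: z² = 112.87² − (x − 43.8)² − (y + 44.3)² with x = -49.304, y = 15.295, so z ≈ 22.797 ≈ 22.8 km.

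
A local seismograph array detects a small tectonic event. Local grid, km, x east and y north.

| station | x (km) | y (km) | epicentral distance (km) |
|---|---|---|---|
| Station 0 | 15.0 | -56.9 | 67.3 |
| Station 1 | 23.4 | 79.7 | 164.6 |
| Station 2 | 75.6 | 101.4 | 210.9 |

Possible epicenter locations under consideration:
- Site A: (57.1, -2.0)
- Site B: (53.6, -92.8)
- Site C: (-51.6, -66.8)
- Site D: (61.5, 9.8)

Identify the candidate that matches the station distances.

Site C

For each candidate, compare |candidate − station| to the reported distance:
Site A: residuals Station 0 1.9, Station 1 76.2, Station 2 105.9 → max 105.9 km
Site B: residuals Station 0 14.6, Station 1 10.5, Station 2 15.5 → max 15.5 km
Site C: residuals Station 0 0.0, Station 1 0.0, Station 2 0.0 → max 0.0 km
Site D: residuals Station 0 14.0, Station 1 85.0, Station 2 118.2 → max 118.2 km
Only Site C has all residuals ≈ 0.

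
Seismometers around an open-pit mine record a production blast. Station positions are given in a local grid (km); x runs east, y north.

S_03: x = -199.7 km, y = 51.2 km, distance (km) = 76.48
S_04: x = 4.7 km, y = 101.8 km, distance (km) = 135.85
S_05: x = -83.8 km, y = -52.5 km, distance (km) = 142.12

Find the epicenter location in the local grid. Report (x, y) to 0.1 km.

Circle about each station: (x + 199.7)² + (y − 51.2)² = 76.48²; (x − 4.7)² + (y − 101.8)² = 135.85²; (x + 83.8)² + (y + 52.5)² = 142.12².
Subtracting pairs of circle equations eliminates x²+y² and gives linear equations (the radical axes):
408.8 x + 101.2 y = -44722.23
231.8 x − 207.4 y = -47071.74
Solving the 2×2 system: x ≈ -129.7, y ≈ 82.0 km.

x ≈ -129.7 km, y ≈ 82.0 km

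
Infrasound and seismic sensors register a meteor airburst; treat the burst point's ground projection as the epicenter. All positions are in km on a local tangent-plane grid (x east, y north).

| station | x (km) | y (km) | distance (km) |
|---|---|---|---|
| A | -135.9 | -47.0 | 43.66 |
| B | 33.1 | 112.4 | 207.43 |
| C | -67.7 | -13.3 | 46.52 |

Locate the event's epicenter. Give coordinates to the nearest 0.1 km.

Circle about each station: (x + 135.9)² + (y + 47.0)² = 43.66²; (x − 33.1)² + (y − 112.4)² = 207.43²; (x + 67.7)² + (y + 13.3)² = 46.52².
Subtracting the A equation from the B and C equations removes the quadratic terms:
338.0 x + 318.8 y = -48069.45
136.4 x + 67.4 y = -16175.54
Solving the 2×2 system: x ≈ -92.6, y ≈ -52.6 km.

-92.6 km east, -52.6 km north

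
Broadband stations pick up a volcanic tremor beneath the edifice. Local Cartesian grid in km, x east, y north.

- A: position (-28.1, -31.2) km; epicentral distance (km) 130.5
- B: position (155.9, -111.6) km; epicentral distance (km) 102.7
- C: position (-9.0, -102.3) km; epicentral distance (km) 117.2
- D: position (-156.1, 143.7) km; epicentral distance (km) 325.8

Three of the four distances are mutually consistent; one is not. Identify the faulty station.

Solve using three stations at a time. Using A, C, D (subtract circle equations pairwise → linear system) gives (x, y) ≈ (99.7, -58.2).
Distances from that point to each station vs reported:
  A: calculated 130.6 vs reported 130.5 → residual 0.1 km
  B: calculated 77.6 vs reported 102.7 → residual 25.1 km
  C: calculated 117.3 vs reported 117.2 → residual 0.1 km
  D: calculated 325.8 vs reported 325.8 → residual 0.0 km
A, C, D are mutually consistent (residuals ≈ 0); B is off by 25.1 km.

B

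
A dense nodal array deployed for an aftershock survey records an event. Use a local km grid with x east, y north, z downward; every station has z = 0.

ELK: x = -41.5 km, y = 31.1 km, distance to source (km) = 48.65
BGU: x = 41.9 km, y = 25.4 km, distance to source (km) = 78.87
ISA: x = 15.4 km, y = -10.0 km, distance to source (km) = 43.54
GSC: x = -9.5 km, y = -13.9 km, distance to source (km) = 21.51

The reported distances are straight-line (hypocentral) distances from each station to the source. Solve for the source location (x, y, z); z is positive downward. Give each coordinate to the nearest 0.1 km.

(-25.7, -12.7, 14.1)

Each station gives a sphere (x−x_i)² + (y−y_i)² + z² = d_i² (stations at z=0).
Subtracting the ELK sphere from BGU and ISA: z² cancels, leaving linear equations in x and y:
166.8 x − 11.4 y = -4142.34
113.8 x − 82.2 y = -1881.21
Solving: x ≈ -25.702, y ≈ -12.697 km (keep extra digits for the depth step; rounded: -25.7, -12.7).
Then from the ELK sphere: z² = 48.65² − (x + 41.5)² − (y − 31.1)² with x = -25.702, y = -12.697, so z ≈ 14.109 ≈ 14.1 km.
Check against GSC (with the unrounded solution): distance 21.52 ≈ 21.51 km. ✓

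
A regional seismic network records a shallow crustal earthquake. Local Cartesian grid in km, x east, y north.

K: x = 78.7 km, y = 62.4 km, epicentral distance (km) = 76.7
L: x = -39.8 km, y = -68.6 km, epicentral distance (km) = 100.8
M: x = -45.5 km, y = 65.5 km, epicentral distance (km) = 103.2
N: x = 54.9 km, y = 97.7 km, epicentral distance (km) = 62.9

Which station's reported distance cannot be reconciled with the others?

Solve using three stations at a time. Using K, L, M (subtract circle equations pairwise → linear system) gives (x, y) ≈ (34.2, -0.1).
Distances from that point to each station vs reported:
  K: calculated 76.7 vs reported 76.7 → residual 0.0 km
  L: calculated 100.8 vs reported 100.8 → residual 0.0 km
  M: calculated 103.2 vs reported 103.2 → residual 0.0 km
  N: calculated 100.0 vs reported 62.9 → residual 37.1 km
K, L, M are mutually consistent (residuals ≈ 0); N is off by 37.1 km.

N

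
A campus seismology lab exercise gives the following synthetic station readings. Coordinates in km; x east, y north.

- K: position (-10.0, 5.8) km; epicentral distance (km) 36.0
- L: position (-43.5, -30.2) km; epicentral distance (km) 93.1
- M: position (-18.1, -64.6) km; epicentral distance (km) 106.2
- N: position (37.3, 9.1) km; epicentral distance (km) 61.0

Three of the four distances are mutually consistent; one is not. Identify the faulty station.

L

Solve using three stations at a time. Using K, M, N (subtract circle equations pairwise → linear system) gives (x, y) ≈ (-14.4, 41.5).
Distances from that point to each station vs reported:
  K: calculated 36.0 vs reported 36.0 → residual 0.0 km
  L: calculated 77.4 vs reported 93.1 → residual 15.7 km
  M: calculated 106.2 vs reported 106.2 → residual 0.0 km
  N: calculated 61.0 vs reported 61.0 → residual 0.0 km
K, M, N are mutually consistent (residuals ≈ 0); L is off by 15.7 km.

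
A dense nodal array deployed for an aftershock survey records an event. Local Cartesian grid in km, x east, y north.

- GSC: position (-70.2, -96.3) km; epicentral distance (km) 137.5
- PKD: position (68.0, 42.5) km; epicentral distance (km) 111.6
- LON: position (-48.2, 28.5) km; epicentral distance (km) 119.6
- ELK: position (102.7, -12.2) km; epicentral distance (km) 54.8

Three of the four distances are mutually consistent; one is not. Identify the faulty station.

PKD

Solve using three stations at a time. Using GSC, LON, ELK (subtract circle equations pairwise → linear system) gives (x, y) ≈ (53.0, -35.2).
Distances from that point to each station vs reported:
  GSC: calculated 137.5 vs reported 137.5 → residual 0.0 km
  PKD: calculated 79.2 vs reported 111.6 → residual 32.4 km
  LON: calculated 119.6 vs reported 119.6 → residual 0.0 km
  ELK: calculated 54.8 vs reported 54.8 → residual 0.0 km
GSC, LON, ELK are mutually consistent (residuals ≈ 0); PKD is off by 32.4 km.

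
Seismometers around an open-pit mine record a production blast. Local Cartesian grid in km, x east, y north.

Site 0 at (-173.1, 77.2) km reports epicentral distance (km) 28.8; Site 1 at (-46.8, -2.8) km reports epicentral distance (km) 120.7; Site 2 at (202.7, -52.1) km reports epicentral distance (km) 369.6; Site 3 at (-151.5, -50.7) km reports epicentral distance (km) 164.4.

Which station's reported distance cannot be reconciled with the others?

Site 3

Solve using three stations at a time. Using Site 0, Site 1, Site 2 (subtract circle equations pairwise → linear system) gives (x, y) ≈ (-149.1, 61.3).
Distances from that point to each station vs reported:
  Site 0: calculated 28.8 vs reported 28.8 → residual 0.0 km
  Site 1: calculated 120.7 vs reported 120.7 → residual 0.0 km
  Site 2: calculated 369.6 vs reported 369.6 → residual 0.0 km
  Site 3: calculated 112.0 vs reported 164.4 → residual 52.4 km
Site 0, Site 1, Site 2 are mutually consistent (residuals ≈ 0); Site 3 is off by 52.4 km.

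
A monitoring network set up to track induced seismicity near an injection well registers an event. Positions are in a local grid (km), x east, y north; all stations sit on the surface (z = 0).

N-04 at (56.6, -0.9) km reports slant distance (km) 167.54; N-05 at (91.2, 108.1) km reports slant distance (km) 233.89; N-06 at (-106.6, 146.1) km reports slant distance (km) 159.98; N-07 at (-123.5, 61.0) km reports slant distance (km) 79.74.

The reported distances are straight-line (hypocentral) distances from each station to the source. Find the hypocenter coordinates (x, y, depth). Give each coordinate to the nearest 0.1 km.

(-107.8, -10.9, 30.7)

Each station gives a sphere (x−x_i)² + (y−y_i)² + z² = d_i² (stations at z=0).
Subtracting the N-04 sphere from N-05 and N-06: z² cancels, leaving linear equations in x and y:
69.2 x + 218.0 y = -9836.20
-326.4 x + 294.0 y = 31980.45
Solving: x ≈ -107.799, y ≈ -10.902 km (keep extra digits for the depth step; rounded: -107.8, -10.9).
Then from the N-04 sphere: z² = 167.54² − (x − 56.6)² − (y + 0.9)² with x = -107.799, y = -10.902, so z ≈ 30.701 ≈ 30.7 km.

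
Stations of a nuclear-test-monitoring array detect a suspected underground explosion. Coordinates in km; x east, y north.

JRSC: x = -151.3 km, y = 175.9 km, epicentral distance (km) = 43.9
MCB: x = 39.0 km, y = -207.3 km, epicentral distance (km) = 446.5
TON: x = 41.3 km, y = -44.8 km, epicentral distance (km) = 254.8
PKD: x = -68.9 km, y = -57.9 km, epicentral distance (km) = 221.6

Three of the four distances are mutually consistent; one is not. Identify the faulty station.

MCB

Solve using three stations at a time. Using JRSC, TON, PKD (subtract circle equations pairwise → linear system) gives (x, y) ≈ (-110.7, 159.7).
Distances from that point to each station vs reported:
  JRSC: calculated 43.8 vs reported 43.9 → residual 0.1 km
  MCB: calculated 396.3 vs reported 446.5 → residual 50.2 km
  TON: calculated 254.8 vs reported 254.8 → residual 0.0 km
  PKD: calculated 221.6 vs reported 221.6 → residual 0.0 km
JRSC, TON, PKD are mutually consistent (residuals ≈ 0); MCB is off by 50.2 km.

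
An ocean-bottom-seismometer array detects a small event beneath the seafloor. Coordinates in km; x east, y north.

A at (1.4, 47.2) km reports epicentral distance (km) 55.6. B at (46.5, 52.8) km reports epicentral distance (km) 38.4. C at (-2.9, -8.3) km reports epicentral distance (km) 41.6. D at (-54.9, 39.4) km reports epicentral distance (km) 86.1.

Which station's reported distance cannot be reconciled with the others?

A

Solve using three stations at a time. Using B, C, D (subtract circle equations pairwise → linear system) gives (x, y) ≈ (28.7, 18.8).
Distances from that point to each station vs reported:
  A: calculated 39.4 vs reported 55.6 → residual 16.2 km
  B: calculated 38.4 vs reported 38.4 → residual 0.0 km
  C: calculated 41.6 vs reported 41.6 → residual 0.0 km
  D: calculated 86.1 vs reported 86.1 → residual 0.0 km
B, C, D are mutually consistent (residuals ≈ 0); A is off by 16.2 km.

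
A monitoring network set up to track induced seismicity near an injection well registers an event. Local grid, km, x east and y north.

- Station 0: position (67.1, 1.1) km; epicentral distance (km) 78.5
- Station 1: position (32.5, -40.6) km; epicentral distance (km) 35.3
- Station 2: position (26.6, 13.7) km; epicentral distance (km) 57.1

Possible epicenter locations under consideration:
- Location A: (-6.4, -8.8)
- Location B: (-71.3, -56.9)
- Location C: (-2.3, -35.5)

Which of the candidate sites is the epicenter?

For each candidate, compare |candidate − station| to the reported distance:
Location A: residuals Station 0 4.3, Station 1 14.9, Station 2 17.2 → max 17.2 km
Location B: residuals Station 0 71.6, Station 1 69.8, Station 2 63.6 → max 71.6 km
Location C: residuals Station 0 0.0, Station 1 0.1, Station 2 0.0 → max 0.1 km
Only Location C has all residuals ≈ 0.

Location C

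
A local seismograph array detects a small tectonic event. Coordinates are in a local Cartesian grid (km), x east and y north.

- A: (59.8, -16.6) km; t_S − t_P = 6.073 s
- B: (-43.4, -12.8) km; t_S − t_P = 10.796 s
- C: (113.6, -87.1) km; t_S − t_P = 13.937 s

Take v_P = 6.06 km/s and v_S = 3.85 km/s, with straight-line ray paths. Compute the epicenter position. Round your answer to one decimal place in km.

(53.5, 47.2)

Distance from S−P lag: d = Δt · v_P v_S / (v_P − v_S) = Δt · (6.06·3.85)/(6.06−3.85) ≈ 10.5570·Δt.
So d_A = 64.11, d_B = 113.97, d_C = 147.13 km.
Circle about each station: (x − 59.8)² + (y + 16.6)² = 64.11²; (x + 43.4)² + (y + 12.8)² = 113.97²; (x − 113.6)² + (y + 87.1)² = 147.13².
Subtracting pairs of circle equations eliminates x²+y² and gives linear equations (the radical axes):
-206.4 x + 7.6 y = -10683.27
107.6 x − 141.0 y = -897.37
Solving the 2×2 system: x ≈ 53.5, y ≈ 47.2 km.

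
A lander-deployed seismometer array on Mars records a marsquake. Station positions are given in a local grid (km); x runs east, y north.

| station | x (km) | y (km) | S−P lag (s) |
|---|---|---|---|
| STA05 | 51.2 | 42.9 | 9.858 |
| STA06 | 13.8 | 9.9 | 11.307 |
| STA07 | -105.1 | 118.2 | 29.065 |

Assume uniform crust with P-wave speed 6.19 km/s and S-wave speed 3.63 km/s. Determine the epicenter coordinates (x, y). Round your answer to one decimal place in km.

Distance from S−P lag: d = Δt · v_P v_S / (v_P − v_S) = Δt · (6.19·3.63)/(6.19−3.63) ≈ 8.7772·Δt.
So d_STA05 = 86.53, d_STA06 = 99.24, d_STA07 = 255.11 km.
Circle about each station: (x − 51.2)² + (y − 42.9)² = 86.53²; (x − 13.8)² + (y − 9.9)² = 99.24²; (x + 105.1)² + (y − 118.2)² = 255.11².
Subtracting pairs of circle equations eliminates x²+y² and gives linear equations (the radical axes):
-74.8 x − 66.0 y = -6534.54
-312.6 x + 150.6 y = -37038.27
Solving the 2×2 system: x ≈ 107.5, y ≈ -22.8 km.
Check against STA05 (with the unrounded x, y): √((x − 51.2)²+(y − 42.9)²) = 86.53 ≈ 86.53 km. ✓

107.5 km east, -22.8 km north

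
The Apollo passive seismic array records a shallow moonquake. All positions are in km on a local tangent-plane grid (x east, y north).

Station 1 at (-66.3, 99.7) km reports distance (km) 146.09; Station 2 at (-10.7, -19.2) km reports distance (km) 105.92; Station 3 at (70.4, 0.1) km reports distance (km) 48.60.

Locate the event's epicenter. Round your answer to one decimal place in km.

Circle about each station: (x + 66.3)² + (y − 99.7)² = 146.09²; (x + 10.7)² + (y + 19.2)² = 105.92²; (x − 70.4)² + (y − 0.1)² = 48.60².
Subtracting the Station 1 equation from the Station 2 and Station 3 equations removes the quadratic terms:
111.2 x − 237.8 y = -3729.41
273.4 x − 199.2 y = 9600.72
Solving the 2×2 system: x ≈ 70.6, y ≈ 48.7 km.
Check against Station 1 (with the unrounded x, y): √((x + 66.3)²+(y − 99.7)²) = 146.09 ≈ 146.09 km. ✓

x ≈ 70.6 km, y ≈ 48.7 km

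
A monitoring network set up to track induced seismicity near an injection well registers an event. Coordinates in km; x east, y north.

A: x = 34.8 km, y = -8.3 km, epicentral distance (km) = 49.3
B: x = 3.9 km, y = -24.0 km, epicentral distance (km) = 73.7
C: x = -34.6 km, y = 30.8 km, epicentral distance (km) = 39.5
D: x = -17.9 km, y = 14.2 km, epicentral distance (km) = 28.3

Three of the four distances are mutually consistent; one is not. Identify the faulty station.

Solve using three stations at a time. Using A, C, D (subtract circle equations pairwise → linear system) gives (x, y) ≈ (5.0, 31.1).
Distances from that point to each station vs reported:
  A: calculated 49.4 vs reported 49.3 → residual 0.1 km
  B: calculated 55.1 vs reported 73.7 → residual 18.6 km
  C: calculated 39.6 vs reported 39.5 → residual 0.1 km
  D: calculated 28.4 vs reported 28.3 → residual 0.1 km
A, C, D are mutually consistent (residuals ≈ 0); B is off by 18.6 km.

B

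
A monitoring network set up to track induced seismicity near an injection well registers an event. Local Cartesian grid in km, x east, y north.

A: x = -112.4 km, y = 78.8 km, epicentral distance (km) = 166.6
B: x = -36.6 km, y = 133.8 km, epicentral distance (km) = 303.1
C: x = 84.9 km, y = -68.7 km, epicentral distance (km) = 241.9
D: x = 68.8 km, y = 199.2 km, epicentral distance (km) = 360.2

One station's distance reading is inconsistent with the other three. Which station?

B

Solve using three stations at a time. Using A, C, D (subtract circle equations pairwise → linear system) gives (x, y) ≈ (-156.6, -81.7).
Distances from that point to each station vs reported:
  A: calculated 166.5 vs reported 166.6 → residual 0.1 km
  B: calculated 246.7 vs reported 303.1 → residual 56.4 km
  C: calculated 241.8 vs reported 241.9 → residual 0.1 km
  D: calculated 360.1 vs reported 360.2 → residual 0.1 km
A, C, D are mutually consistent (residuals ≈ 0); B is off by 56.4 km.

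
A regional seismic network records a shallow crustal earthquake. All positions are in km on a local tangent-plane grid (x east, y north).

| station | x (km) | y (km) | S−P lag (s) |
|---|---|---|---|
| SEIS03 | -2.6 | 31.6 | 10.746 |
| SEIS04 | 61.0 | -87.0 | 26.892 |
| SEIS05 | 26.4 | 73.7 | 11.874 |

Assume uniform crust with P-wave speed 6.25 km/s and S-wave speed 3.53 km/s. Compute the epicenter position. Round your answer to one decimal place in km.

Distance from S−P lag: d = Δt · v_P v_S / (v_P − v_S) = Δt · (6.25·3.53)/(6.25−3.53) ≈ 8.1112·Δt.
So d_SEIS03 = 87.16, d_SEIS04 = 218.13, d_SEIS05 = 96.31 km.
Circle about each station: (x + 2.6)² + (y − 31.6)² = 87.16²; (x − 61.0)² + (y + 87.0)² = 218.13²; (x − 26.4)² + (y − 73.7)² = 96.31².
Subtracting the SEIS03 equation from the SEIS04 and SEIS05 equations removes the quadratic terms:
127.2 x − 237.2 y = -29699.15
58.0 x + 84.2 y = 3444.58
Solving the 2×2 system: x ≈ -68.8, y ≈ 88.3 km.

-68.8 km east, 88.3 km north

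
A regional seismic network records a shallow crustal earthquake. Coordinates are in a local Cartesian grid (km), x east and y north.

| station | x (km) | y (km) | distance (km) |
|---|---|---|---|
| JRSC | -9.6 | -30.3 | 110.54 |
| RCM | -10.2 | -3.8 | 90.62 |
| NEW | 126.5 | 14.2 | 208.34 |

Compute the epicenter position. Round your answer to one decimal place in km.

Circle about each station: (x + 9.6)² + (y + 30.3)² = 110.54²; (x + 10.2)² + (y + 3.8)² = 90.62²; (x − 126.5)² + (y − 14.2)² = 208.34².
Subtracting pairs of circle equations eliminates x²+y² and gives linear equations (the radical axes):
-1.2 x + 53.0 y = 3115.34
272.2 x + 89.0 y = -15992.82
Solving the 2×2 system: x ≈ -77.4, y ≈ 57.0 km.
Check against JRSC (with the unrounded x, y): √((x + 9.6)²+(y + 30.3)²) = 110.56 ≈ 110.54 km. ✓

-77.4 km east, 57.0 km north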